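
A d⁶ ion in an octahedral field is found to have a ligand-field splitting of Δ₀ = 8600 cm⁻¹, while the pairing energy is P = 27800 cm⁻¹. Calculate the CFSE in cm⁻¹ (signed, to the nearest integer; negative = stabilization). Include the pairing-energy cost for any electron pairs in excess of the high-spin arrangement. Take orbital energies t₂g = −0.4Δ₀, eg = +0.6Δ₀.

Since Δ₀ = 8600 cm⁻¹ < P = 27800 cm⁻¹, the complex adopts the high-spin configuration.
Filling d⁶ accordingly: t₂g⁴ eg².
Orbital CFSE = -0.4Δ₀ = -0.4 × 8600 = -3440 cm⁻¹.
High-spin has no excess pairs, so no pairing correction applies.

-3440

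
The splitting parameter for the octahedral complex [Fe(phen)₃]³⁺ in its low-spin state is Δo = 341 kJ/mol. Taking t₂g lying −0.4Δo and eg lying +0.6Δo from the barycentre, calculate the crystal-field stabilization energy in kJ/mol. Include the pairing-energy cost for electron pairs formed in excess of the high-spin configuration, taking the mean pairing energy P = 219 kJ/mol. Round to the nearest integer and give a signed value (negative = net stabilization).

phen is neutral, so the +3 overall charge sits on Fe: oxidation state +3.
Fe sits in group 8; removing 3 electrons leaves Fe³⁺ with 8 − 3 = 5 d electrons.
The d⁵ electrons fill as t₂g⁵ eg⁰.
Orbital CFSE = 5(-0.4) + 0(0.6) = -2.0Δo = -2.0 × 341 = -682 kJ/mol.
Relative to high-spin t₂g³ eg² (0 paired), the low-spin configuration has 2 additional pairs, contributing +2 × 219 = +438 kJ/mol.
Overall CFSE = -682 + 438 = -244 kJ/mol.

-244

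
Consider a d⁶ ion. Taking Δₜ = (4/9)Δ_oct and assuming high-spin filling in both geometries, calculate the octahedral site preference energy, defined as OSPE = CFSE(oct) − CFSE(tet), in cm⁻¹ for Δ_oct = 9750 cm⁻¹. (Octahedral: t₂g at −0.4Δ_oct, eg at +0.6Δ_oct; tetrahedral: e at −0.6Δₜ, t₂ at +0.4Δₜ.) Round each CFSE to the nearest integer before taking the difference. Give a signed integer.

-1300

Octahedral (high-spin): t2g^4 e_g^2, CFSE = 4(−0.4) + 2(+0.6) = -0.4Δ_oct = -0.4 × 9750 = -3900 cm⁻¹.
In a tetrahedral site the filling is e^3 t2^3: CFSE(tet) = -0.6Δₜ = -0.6 × (4/9)(9750) = -2600 cm⁻¹.
OSPE = CFSE(oct) − CFSE(tet) = -3900 − (-2600) = -1300 cm⁻¹.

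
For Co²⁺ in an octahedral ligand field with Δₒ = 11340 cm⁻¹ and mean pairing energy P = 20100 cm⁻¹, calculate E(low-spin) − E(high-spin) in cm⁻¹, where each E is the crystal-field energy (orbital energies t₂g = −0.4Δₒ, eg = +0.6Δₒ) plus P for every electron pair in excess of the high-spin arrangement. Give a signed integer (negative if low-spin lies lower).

8760

Co sits in group 9; removing 2 electrons leaves Co²⁺ with 9 − 2 = 7 d electrons.
High-spin: t₂g⁵ eg², CFSE = -0.8Δₒ = -9072 cm⁻¹.
Low-spin: t₂g⁶ eg¹, orbital CFSE = -1.8Δₒ = -20412 cm⁻¹; plus 1 excess pair × P = +20100 cm⁻¹; total -312 cm⁻¹.
E(LS) − E(HS) = -312 − (-9072) = 8760 cm⁻¹.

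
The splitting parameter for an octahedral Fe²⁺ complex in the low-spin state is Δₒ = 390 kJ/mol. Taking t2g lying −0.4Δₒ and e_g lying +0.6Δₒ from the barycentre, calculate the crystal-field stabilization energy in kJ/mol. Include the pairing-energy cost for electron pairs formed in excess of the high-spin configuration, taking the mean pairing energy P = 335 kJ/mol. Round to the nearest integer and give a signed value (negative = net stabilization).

-266

Fe²⁺: group 8, so d-count = 8 − 2 = 6.
The d⁶ electrons fill as t2g^6 e_g^0.
CFSE(orbital) = 6×(-0.4Δₒ) + 0×(0.6Δₒ) = -2.4Δₒ; with Δₒ = 390 kJ/mol that is -936 kJ/mol.
Relative to high-spin t2g^4 e_g^2 (1 paired), the low-spin configuration has 2 additional pairs, contributing +2 × 335 = +670 kJ/mol.
Combining: -936 + 670 = -266 kJ/mol.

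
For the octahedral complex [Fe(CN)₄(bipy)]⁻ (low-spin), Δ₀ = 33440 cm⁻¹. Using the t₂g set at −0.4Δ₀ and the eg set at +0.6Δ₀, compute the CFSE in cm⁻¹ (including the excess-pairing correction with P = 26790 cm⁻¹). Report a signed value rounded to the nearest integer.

-13300

Ligand charges: 4×(-1) from CN⁻ and 1×(+0) from bipy sum to -4; with overall charge -1, Fe is +3.
Group 8 minus oxidation state +3 gives a d⁵ configuration for Fe³⁺.
Configuration: t₂g⁵ eg⁰.
CFSE(orbital) = 5×(-0.4Δ₀) + 0×(0.6Δ₀) = -2.0Δ₀; with Δ₀ = 33440 cm⁻¹ that is -66880 cm⁻¹.
Relative to high-spin t₂g³ eg² (0 paired), the low-spin configuration has 2 additional pairs, contributing +2 × 26790 = +53580 cm⁻¹.
Overall CFSE = -66880 + 53580 = -13300 cm⁻¹.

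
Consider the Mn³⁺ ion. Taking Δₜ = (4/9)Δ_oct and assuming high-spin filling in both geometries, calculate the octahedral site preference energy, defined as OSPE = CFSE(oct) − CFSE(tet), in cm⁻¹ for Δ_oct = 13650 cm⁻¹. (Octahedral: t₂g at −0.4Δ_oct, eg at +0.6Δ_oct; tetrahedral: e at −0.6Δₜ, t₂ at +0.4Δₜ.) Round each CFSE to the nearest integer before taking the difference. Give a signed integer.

-5763

Mn sits in group 7; removing 3 electrons leaves Mn³⁺ with 7 − 3 = 4 d electrons.
Octahedral (high-spin): t₂g³ eg¹, CFSE = 3(−0.4) + 1(+0.6) = -0.6Δ_oct = -0.6 × 13650 = -8190 cm⁻¹.
In a tetrahedral site the filling is e² t₂²: CFSE(tet) = -0.4Δₜ = -0.4 × (4/9)(13650) = -2427 cm⁻¹.
OSPE = -8190 − (-2427) = -5763 cm⁻¹.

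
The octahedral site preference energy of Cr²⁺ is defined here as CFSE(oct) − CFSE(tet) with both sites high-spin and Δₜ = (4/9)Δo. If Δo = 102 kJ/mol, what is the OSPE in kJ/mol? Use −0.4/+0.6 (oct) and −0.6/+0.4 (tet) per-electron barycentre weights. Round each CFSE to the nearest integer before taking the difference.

-43

Cr²⁺: group 6, so d-count = 6 − 2 = 4.
Octahedral high-spin t2g^3 e_g^1: CFSE = -0.6 × 102 = -61 kJ/mol.
Tetrahedral: e^2 t2^2, CFSE = 2(−0.6) + 2(+0.4) = -0.4Δₜ = -0.4 × (4/9) × 102 = -18 kJ/mol.
Subtracting, OSPE = -61 − (-18) = -43 kJ/mol.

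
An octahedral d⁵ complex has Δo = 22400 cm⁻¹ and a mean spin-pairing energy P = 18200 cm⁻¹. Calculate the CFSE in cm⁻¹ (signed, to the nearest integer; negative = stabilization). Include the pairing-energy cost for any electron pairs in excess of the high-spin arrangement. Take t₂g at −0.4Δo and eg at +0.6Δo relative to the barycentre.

Here Δo > P (22400 > 18200), so the low-spin state is favoured.
Configuration: t₂g⁵ eg⁰.
Orbital CFSE = -2.0Δo = -2.0 × 22400 = -44800 cm⁻¹.
Excess pairs vs high-spin: 2 − 0 = 2; pairing cost = +36400 cm⁻¹.
Net CFSE = -44800 + 36400 = -8400 cm⁻¹.

-8400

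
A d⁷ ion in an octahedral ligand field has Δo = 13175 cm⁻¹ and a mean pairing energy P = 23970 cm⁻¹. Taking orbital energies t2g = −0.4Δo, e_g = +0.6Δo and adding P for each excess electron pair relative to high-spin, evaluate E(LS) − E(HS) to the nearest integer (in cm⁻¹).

10795

High-spin d⁷ fills as t2g^5 e_g^2 with CFSE 5(−0.4) + 2(+0.6) = -0.8Δo = -10540 cm⁻¹.
For low-spin the configuration is t2g^6 e_g^1: orbital energy -1.8 × 13175 = -23715 cm⁻¹, and 1 additional pair relative to high-spin adds 23970 cm⁻¹, giving 255 cm⁻¹.
The difference is 255 − (-10540) = 10795 cm⁻¹, so high-spin lies lower.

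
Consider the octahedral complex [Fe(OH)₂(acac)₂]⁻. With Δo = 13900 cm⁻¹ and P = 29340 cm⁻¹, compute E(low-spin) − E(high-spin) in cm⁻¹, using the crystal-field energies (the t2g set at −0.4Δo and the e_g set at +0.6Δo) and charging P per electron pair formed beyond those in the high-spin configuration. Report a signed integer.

Ligand charges: 2×(-1) from OH⁻ and 2×(-1) from acac⁻ sum to -4; with overall charge -1, Fe is +3.
Fe³⁺: group 8, so d-count = 8 − 3 = 5.
High-spin d⁵ fills as t2g^3 e_g^2 with CFSE 3(−0.4) + 2(+0.6) = 0.0Δo = 0 cm⁻¹.
For low-spin the configuration is t2g^5 e_g^0: orbital energy -2.0 × 13900 = -27800 cm⁻¹, and 2 additional pairs relative to high-spin add 58680 cm⁻¹, giving 30880 cm⁻¹.
Thus E(LS) − E(HS) = 30880 cm⁻¹.

30880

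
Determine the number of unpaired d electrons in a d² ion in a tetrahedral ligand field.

2

Tetrahedral splitting is small, so the complex is high-spin.
Configuration: e^2 t2^0, giving 2 unpaired electrons.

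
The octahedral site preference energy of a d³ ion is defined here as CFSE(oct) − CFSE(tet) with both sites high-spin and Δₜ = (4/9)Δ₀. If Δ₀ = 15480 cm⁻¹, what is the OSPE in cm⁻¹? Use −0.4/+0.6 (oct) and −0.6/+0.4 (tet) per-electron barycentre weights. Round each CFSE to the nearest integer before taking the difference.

-13072

In an octahedral site d³ (HS) is t₂g³ eg⁰, giving CFSE(oct) = -1.2Δ₀ = -18576 cm⁻¹.
Tetrahedral e² t₂¹ gives -0.8Δₜ = -0.8 × (4/9) × 15480 = -5504 cm⁻¹.
Subtracting, OSPE = -18576 − (-5504) = -13072 cm⁻¹.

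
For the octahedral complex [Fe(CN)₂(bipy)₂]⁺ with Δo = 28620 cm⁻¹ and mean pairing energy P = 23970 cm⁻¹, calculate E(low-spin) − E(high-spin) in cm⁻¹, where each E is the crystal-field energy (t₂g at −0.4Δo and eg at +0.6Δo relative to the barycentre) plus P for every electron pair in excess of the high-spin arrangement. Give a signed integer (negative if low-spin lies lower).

Ligand charges: 2×(-1) from CN⁻ and 2×(+0) from bipy sum to -2; with overall charge +1, Fe is +3.
Fe sits in group 8; removing 3 electrons leaves Fe³⁺ with 8 − 3 = 5 d electrons.
High-spin d⁵ fills as t₂g³ eg² with CFSE 3(−0.4) + 2(+0.6) = 0.0Δo = 0 cm⁻¹.
Low-spin: t₂g⁵ eg⁰, orbital CFSE = -2.0Δo = -57240 cm⁻¹; plus 2 excess pairs × P = +47940 cm⁻¹; total -9300 cm⁻¹.
E(LS) − E(HS) = -9300 − (0) = -9300 cm⁻¹.

-9300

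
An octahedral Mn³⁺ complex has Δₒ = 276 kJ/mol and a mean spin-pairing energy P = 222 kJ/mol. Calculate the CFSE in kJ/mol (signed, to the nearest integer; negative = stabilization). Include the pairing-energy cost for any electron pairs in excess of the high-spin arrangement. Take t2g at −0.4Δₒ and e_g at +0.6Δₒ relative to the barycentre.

Mn is in group 7, so Mn³⁺ is d⁴ (7 − 3 = 4).
With Δₒ > P the complex is low-spin.
Filling d⁴ accordingly: t2g^4 e_g^0.
Orbital CFSE = -1.6Δₒ = -1.6 × 276 = -442 kJ/mol.
Excess pairs vs high-spin: 1 − 0 = 1; pairing cost = +222 kJ/mol.
Net CFSE = -442 + 222 = -220 kJ/mol.

-220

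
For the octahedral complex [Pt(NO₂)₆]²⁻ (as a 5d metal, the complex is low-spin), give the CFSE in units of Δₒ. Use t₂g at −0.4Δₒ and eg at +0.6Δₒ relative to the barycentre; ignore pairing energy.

-2.4 Δₒ

Each NO₂⁻ contributes -1; 6 × (-1) = -6. With overall charge -2, Pt is in the +4 oxidation state.
Pt sits in group 10; removing 4 electrons leaves Pt⁴⁺ with 10 − 4 = 6 d electrons.
Configuration: t₂g⁶ eg⁰.
CFSE = 6(-0.4Δₒ) + 0(0.6Δₒ) = -2.4Δₒ + 0.0Δₒ = -2.4Δₒ.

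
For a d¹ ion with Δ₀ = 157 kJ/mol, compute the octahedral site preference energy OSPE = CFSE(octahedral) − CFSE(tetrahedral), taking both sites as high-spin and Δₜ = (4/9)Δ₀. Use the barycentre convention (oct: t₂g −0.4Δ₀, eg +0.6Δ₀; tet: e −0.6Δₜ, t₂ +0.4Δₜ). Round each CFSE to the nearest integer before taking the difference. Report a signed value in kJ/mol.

In an octahedral site d¹ (HS) is t₂g¹ eg⁰, giving CFSE(oct) = -0.4Δ₀ = -63 kJ/mol.
Tetrahedral e¹ t₂⁰ gives -0.6Δₜ = -0.6 × (4/9) × 157 = -42 kJ/mol.
Subtracting, OSPE = -63 − (-42) = -21 kJ/mol.

-21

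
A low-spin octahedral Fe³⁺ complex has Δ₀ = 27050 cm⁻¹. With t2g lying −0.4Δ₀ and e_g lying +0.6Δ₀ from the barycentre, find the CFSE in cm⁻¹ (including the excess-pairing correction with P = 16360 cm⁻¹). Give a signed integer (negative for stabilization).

-21380

Fe³⁺: group 8, so d-count = 8 − 3 = 5.
Electron filling gives t2g^5 e_g^0.
The orbital stabilization is -2.0Δ₀ = -2.0 × 27050 = -54100 cm⁻¹.
Relative to high-spin t2g^3 e_g^2 (0 paired), the low-spin configuration has 2 additional pairs, contributing +2 × 16360 = +32720 cm⁻¹.
Combining: -54100 + 32720 = -21380 cm⁻¹.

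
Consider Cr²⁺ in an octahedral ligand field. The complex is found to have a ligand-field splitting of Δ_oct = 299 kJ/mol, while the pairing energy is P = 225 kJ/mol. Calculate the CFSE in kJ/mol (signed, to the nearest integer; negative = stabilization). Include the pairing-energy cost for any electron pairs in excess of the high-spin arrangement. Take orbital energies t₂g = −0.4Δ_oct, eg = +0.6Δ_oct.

-253

Cr²⁺: group 6, so d-count = 6 − 2 = 4.
Since Δ_oct = 299 kJ/mol > P = 225 kJ/mol, the complex adopts the low-spin configuration.
That gives t₂g⁴ eg⁰.
Orbital CFSE = -1.6Δ_oct = -1.6 × 299 = -478 kJ/mol.
Excess pairs vs high-spin: 1 − 0 = 1; pairing cost = +225 kJ/mol.
Net CFSE = -478 + 225 = -253 kJ/mol.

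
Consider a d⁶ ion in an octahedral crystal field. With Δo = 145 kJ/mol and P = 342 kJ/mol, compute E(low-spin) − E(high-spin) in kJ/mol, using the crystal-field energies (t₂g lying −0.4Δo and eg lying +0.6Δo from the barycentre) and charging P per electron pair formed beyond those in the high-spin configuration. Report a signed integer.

High-spin: t₂g⁴ eg², CFSE = -0.4Δo = -58 kJ/mol.
For low-spin the configuration is t₂g⁶ eg⁰: orbital energy -2.4 × 145 = -348 kJ/mol, and 2 additional pairs relative to high-spin add 684 kJ/mol, giving 336 kJ/mol.
E(LS) − E(HS) = 336 − (-58) = 394 kJ/mol.

394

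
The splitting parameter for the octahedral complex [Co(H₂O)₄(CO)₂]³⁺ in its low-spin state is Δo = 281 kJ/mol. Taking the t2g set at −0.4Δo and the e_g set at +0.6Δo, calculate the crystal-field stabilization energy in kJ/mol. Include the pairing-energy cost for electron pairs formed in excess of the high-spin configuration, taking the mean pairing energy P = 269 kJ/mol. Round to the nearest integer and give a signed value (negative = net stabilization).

-136

Ligand charges: 4×(+0) from H₂O and 2×(+0) from CO sum to +0; with overall charge +3, Co is +3.
Group 9 minus oxidation state +3 gives a d⁶ configuration for Co³⁺.
Electron filling gives t2g^6 e_g^0.
The orbital stabilization is -2.4Δo = -2.4 × 281 = -674 kJ/mol.
High-spin d⁶ would be t2g^4 e_g^2 with 1 pair; low-spin has 3, so 2 excess pairs cost +2P = +538 kJ/mol.
Net CFSE = -674 + 538 = -136 kJ/mol.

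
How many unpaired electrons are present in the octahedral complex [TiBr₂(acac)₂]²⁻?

Ligand charges: 2×(-1) from Br⁻ and 2×(-1) from acac⁻ sum to -4; with overall charge -2, Ti is +2.
Ti sits in group 4; removing 2 electrons leaves Ti²⁺ with 4 − 2 = 2 d electrons.
Configuration: t2g^2 e_g^0, giving 2 unpaired electrons.

2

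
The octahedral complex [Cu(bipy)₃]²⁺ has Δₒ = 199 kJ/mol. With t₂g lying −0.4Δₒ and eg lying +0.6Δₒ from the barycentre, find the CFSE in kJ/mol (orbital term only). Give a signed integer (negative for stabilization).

-119

bipy is neutral, so the +2 overall charge sits on Cu: oxidation state +2.
Cu²⁺: group 11, so d-count = 11 − 2 = 9.
The d⁹ electrons fill as t₂g⁶ eg³.
The orbital stabilization is -0.6Δₒ = -0.6 × 199 = -119 kJ/mol.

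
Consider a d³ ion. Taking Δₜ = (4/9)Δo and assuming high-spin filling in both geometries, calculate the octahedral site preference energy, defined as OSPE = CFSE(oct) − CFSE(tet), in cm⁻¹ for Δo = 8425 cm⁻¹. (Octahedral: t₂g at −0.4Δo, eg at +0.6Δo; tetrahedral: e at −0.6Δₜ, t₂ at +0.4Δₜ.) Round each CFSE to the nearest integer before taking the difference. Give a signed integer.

-7114

Octahedral (high-spin): t₂g³ eg⁰, CFSE = 3(−0.4) + 0(+0.6) = -1.2Δo = -1.2 × 8425 = -10110 cm⁻¹.
In a tetrahedral site the filling is e² t₂¹: CFSE(tet) = -0.8Δₜ = -0.8 × (4/9)(8425) = -2996 cm⁻¹.
OSPE = -10110 − (-2996) = -7114 cm⁻¹.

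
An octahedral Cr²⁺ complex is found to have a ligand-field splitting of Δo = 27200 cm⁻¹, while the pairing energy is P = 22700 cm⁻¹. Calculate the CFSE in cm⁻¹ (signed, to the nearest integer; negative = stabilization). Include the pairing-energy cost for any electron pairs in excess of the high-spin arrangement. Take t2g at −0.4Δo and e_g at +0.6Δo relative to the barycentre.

Group 6 minus oxidation state +2 gives a d⁴ configuration for Cr²⁺.
Here Δo > P (27200 > 22700), so the low-spin state is favoured.
Configuration: t2g^4 e_g^0.
Orbital CFSE = -1.6Δo = -1.6 × 27200 = -43520 cm⁻¹.
Excess pairs vs high-spin: 1 − 0 = 1; pairing cost = +22700 cm⁻¹.
Net CFSE = -43520 + 22700 = -20820 cm⁻¹.

-20820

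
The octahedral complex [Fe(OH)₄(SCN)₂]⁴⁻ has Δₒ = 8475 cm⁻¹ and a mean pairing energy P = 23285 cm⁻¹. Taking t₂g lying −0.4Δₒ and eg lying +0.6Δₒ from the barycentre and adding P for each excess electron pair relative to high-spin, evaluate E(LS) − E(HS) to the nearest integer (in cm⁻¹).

29620

Ligand charges: 4×(-1) from OH⁻ and 2×(-1) from SCN⁻ sum to -6; with overall charge -4, Fe is +2.
Group 8 minus oxidation state +2 gives a d⁶ configuration for Fe²⁺.
High-spin d⁶ fills as t₂g⁴ eg² with CFSE 4(−0.4) + 2(+0.6) = -0.4Δₒ = -3390 cm⁻¹.
For low-spin the configuration is t₂g⁶ eg⁰: orbital energy -2.4 × 8475 = -20340 cm⁻¹, and 2 additional pairs relative to high-spin add 46570 cm⁻¹, giving 26230 cm⁻¹.
Thus E(LS) − E(HS) = 29620 cm⁻¹.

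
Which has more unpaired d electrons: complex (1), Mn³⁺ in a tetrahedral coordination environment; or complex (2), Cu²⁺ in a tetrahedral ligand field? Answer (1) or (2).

(1): Mn is in group 7, so Mn³⁺ is d⁴ (7 − 3 = 4); Tetrahedral fields are weak (Δₜ ≈ 4/9 Δₒ), so electrons fill high-spin; e² t₂² → 4 unpaired.
(2): Cu is in group 11, so Cu²⁺ is d⁹ (11 − 2 = 9); With tetrahedral geometry the complex is necessarily high-spin; e^4 t2^5 → 1 unpaired.
So (1) has more unpaired electrons.

(1)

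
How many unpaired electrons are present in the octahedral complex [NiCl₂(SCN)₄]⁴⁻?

2

Ligand charges: 2×(-1) from Cl⁻ and 4×(-1) from SCN⁻ sum to -6; with overall charge -4, Ni is +2.
Group 10 minus oxidation state +2 gives a d⁸ configuration for Ni²⁺.
Configuration: t₂g⁶ eg², giving 2 unpaired electrons.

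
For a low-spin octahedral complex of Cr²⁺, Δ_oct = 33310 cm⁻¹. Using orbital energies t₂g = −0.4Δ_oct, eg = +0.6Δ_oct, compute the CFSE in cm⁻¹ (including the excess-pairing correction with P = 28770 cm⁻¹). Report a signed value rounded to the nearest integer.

-24526

Cr is in group 6, so Cr²⁺ is d⁴ (6 − 2 = 4).
Configuration: t₂g⁴ eg⁰.
Orbital CFSE = 4(-0.4) + 0(0.6) = -1.6Δ_oct = -1.6 × 33310 = -53296 cm⁻¹.
Relative to high-spin t₂g³ eg¹ (0 paired), the low-spin configuration has 1 additional pair, contributing +1 × 28770 = +28770 cm⁻¹.
Combining: -53296 + 28770 = -24526 cm⁻¹.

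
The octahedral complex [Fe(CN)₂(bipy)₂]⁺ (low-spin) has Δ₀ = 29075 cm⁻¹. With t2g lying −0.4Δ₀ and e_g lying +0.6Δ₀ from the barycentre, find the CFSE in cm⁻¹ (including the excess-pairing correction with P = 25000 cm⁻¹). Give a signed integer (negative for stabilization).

-8150

Ligand charges: 2×(-1) from CN⁻ and 2×(+0) from bipy sum to -2; with overall charge +1, Fe is +3.
Fe sits in group 8; removing 3 electrons leaves Fe³⁺ with 8 − 3 = 5 d electrons.
The d⁵ electrons fill as t2g^5 e_g^0.
CFSE(orbital) = 5×(-0.4Δ₀) + 0×(0.6Δ₀) = -2.0Δ₀; with Δ₀ = 29075 cm⁻¹ that is -58150 cm⁻¹.
Pairing penalty: 2 pairs vs 0 in the high-spin reference → 2 extra × P = 50000 cm⁻¹.
Overall CFSE = -58150 + 50000 = -8150 cm⁻¹.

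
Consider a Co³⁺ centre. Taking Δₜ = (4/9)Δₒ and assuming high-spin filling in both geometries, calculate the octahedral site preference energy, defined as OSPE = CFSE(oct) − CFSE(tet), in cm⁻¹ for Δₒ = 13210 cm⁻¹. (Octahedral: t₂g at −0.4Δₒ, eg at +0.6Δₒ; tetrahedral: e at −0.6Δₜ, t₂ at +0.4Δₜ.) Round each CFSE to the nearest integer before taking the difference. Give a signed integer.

-1761

Co sits in group 9; removing 3 electrons leaves Co³⁺ with 9 − 3 = 6 d electrons.
In an octahedral site d⁶ (HS) is t₂g⁴ eg², giving CFSE(oct) = -0.4Δₒ = -5284 cm⁻¹.
Tetrahedral: e³ t₂³, CFSE = 3(−0.6) + 3(+0.4) = -0.6Δₜ = -0.6 × (4/9) × 13210 = -3523 cm⁻¹.
OSPE = -5284 − (-3523) = -1761 cm⁻¹.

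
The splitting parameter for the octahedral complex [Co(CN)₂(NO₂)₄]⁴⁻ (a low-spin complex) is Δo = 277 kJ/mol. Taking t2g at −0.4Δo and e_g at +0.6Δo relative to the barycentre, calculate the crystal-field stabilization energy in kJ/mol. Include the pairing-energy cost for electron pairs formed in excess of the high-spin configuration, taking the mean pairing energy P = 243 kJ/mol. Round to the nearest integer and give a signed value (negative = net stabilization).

Ligand charges: 2×(-1) from CN⁻ and 4×(-1) from NO₂⁻ sum to -6; with overall charge -4, Co is +2.
Co sits in group 9; removing 2 electrons leaves Co²⁺ with 9 − 2 = 7 d electrons.
Electron filling gives t2g^6 e_g^1.
Orbital CFSE = 6(-0.4) + 1(0.6) = -1.8Δo = -1.8 × 277 = -499 kJ/mol.
High-spin d⁷ would be t2g^5 e_g^2 with 2 pairs; low-spin has 3, so 1 excess pair costs +1P = +243 kJ/mol.
Combining: -499 + 243 = -256 kJ/mol.

-256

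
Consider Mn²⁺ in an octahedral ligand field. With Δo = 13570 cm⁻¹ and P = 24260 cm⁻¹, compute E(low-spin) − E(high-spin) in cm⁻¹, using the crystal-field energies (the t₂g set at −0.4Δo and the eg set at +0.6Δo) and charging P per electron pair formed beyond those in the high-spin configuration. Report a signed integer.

21380

Mn²⁺: group 7, so d-count = 7 − 2 = 5.
High-spin: t₂g³ eg², CFSE = 0.0Δo = 0 cm⁻¹.
For low-spin the configuration is t₂g⁵ eg⁰: orbital energy -2.0 × 13570 = -27140 cm⁻¹, and 2 additional pairs relative to high-spin add 48520 cm⁻¹, giving 21380 cm⁻¹.
Thus E(LS) − E(HS) = 21380 cm⁻¹.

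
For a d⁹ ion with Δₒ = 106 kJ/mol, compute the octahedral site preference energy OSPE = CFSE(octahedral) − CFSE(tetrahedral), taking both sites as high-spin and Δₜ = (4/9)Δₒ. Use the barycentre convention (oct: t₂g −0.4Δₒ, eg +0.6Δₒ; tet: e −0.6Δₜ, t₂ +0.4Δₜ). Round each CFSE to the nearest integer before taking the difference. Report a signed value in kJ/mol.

-45

Octahedral high-spin t₂g⁶ eg³: CFSE = -0.6 × 106 = -64 kJ/mol.
In a tetrahedral site the filling is e⁴ t₂⁵: CFSE(tet) = -0.4Δₜ = -0.4 × (4/9)(106) = -19 kJ/mol.
OSPE = -64 − (-19) = -45 kJ/mol.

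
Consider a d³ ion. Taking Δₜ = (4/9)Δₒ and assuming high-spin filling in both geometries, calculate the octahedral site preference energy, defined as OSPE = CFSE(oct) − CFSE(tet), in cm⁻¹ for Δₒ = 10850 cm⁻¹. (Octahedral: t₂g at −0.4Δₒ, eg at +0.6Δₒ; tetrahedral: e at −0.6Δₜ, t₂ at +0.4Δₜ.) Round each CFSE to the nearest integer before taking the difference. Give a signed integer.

-9162

Octahedral high-spin t2g^3 e_g^0: CFSE = -1.2 × 10850 = -13020 cm⁻¹.
Tetrahedral e^2 t2^1 gives -0.8Δₜ = -0.8 × (4/9) × 10850 = -3858 cm⁻¹.
Subtracting, OSPE = -13020 − (-3858) = -9162 cm⁻¹.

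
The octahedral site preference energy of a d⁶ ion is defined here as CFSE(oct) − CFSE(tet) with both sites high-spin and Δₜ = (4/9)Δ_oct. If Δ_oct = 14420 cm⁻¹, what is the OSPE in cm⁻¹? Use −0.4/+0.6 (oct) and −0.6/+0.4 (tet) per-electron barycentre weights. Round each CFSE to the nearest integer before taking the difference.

Octahedral high-spin t2g^4 e_g^2: CFSE = -0.4 × 14420 = -5768 cm⁻¹.
Tetrahedral e^3 t2^3 gives -0.6Δₜ = -0.6 × (4/9) × 14420 = -3845 cm⁻¹.
Subtracting, OSPE = -5768 − (-3845) = -1923 cm⁻¹.

-1923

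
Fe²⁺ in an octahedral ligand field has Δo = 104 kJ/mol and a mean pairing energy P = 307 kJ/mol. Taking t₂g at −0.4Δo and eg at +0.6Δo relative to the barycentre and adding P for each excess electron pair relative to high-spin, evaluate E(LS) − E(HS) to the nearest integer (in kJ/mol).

Fe²⁺: group 8, so d-count = 8 − 2 = 6.
In the high-spin limit (t₂g⁴ eg²) the orbital term is -0.4Δo = -42 kJ/mol, with no excess pairing.
For low-spin the configuration is t₂g⁶ eg⁰: orbital energy -2.4 × 104 = -250 kJ/mol, and 2 additional pairs relative to high-spin add 614 kJ/mol, giving 364 kJ/mol.
The difference is 364 − (-42) = 406 kJ/mol, so high-spin lies lower.

406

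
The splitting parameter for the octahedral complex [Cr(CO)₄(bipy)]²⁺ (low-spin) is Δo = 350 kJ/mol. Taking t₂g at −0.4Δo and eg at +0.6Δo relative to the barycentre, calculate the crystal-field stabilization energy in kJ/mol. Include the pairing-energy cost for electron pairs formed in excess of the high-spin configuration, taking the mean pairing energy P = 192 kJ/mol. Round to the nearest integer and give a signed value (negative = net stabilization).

Ligand charges: 4×(+0) from CO and 1×(+0) from bipy sum to +0; with overall charge +2, Cr is +2.
Cr²⁺: group 6, so d-count = 6 − 2 = 4.
The d⁴ electrons fill as t₂g⁴ eg⁰.
The orbital stabilization is -1.6Δo = -1.6 × 350 = -560 kJ/mol.
Relative to high-spin t₂g³ eg¹ (0 paired), the low-spin configuration has 1 additional pair, contributing +1 × 192 = +192 kJ/mol.
Overall CFSE = -560 + 192 = -368 kJ/mol.

-368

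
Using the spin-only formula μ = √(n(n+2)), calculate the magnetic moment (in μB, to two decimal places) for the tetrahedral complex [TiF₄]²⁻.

Each F⁻ contributes -1; 4 × (-1) = -4. With overall charge -2, Ti is in the +2 oxidation state.
Group 4 minus oxidation state +2 gives a d² configuration for Ti²⁺.
Tetrahedral splitting is small, so the complex is high-spin.
Configuration: e² t₂⁰ → 2 unpaired electrons.
μ(spin-only) = √[2(2+2)] = √8 ≈ 2.83 μB.

2.83 μB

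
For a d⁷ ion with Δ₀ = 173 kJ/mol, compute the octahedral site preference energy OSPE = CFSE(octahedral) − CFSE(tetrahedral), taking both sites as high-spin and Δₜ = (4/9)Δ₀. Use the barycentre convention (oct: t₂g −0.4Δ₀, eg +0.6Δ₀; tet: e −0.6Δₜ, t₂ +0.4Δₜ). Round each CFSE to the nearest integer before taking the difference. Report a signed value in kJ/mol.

-46

Octahedral (high-spin): t₂g⁵ eg², CFSE = 5(−0.4) + 2(+0.6) = -0.8Δ₀ = -0.8 × 173 = -138 kJ/mol.
Tetrahedral: e⁴ t₂³, CFSE = 4(−0.6) + 3(+0.4) = -1.2Δₜ = -1.2 × (4/9) × 173 = -92 kJ/mol.
Subtracting, OSPE = -138 − (-92) = -46 kJ/mol.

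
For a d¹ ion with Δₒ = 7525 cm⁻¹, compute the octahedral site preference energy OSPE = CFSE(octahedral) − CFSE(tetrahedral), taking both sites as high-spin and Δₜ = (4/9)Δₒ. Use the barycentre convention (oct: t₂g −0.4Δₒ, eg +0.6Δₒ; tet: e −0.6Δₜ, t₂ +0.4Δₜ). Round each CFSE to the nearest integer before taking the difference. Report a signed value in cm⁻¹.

Octahedral (high-spin): t₂g¹ eg⁰, CFSE = 1(−0.4) + 0(+0.6) = -0.4Δₒ = -0.4 × 7525 = -3010 cm⁻¹.
Tetrahedral e¹ t₂⁰ gives -0.6Δₜ = -0.6 × (4/9) × 7525 = -2007 cm⁻¹.
Subtracting, OSPE = -3010 − (-2007) = -1003 cm⁻¹.

-1003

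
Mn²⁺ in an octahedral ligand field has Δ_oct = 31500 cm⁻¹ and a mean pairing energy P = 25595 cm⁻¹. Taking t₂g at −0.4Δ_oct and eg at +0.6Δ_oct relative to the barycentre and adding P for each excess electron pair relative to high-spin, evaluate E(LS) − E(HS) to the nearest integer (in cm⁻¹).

-11810

Group 7 minus oxidation state +2 gives a d⁵ configuration for Mn²⁺.
High-spin d⁵ fills as t₂g³ eg² with CFSE 3(−0.4) + 2(+0.6) = 0.0Δ_oct = 0 cm⁻¹.
Low-spin: t₂g⁵ eg⁰, orbital CFSE = -2.0Δ_oct = -63000 cm⁻¹; plus 2 excess pairs × P = +51190 cm⁻¹; total -11810 cm⁻¹.
Thus E(LS) − E(HS) = -11810 cm⁻¹.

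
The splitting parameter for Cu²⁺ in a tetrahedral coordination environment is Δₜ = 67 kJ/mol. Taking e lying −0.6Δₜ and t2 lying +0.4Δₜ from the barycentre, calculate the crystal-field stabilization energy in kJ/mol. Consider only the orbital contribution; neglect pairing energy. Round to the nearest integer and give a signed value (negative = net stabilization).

Cu sits in group 11; removing 2 electrons leaves Cu²⁺ with 11 − 2 = 9 d electrons.
Tetrahedral fields are weak (Δₜ ≈ 4/9 Δₒ), so electrons fill high-spin.
The d⁹ electrons fill as e^4 t2^5.
The orbital stabilization is -0.4Δₜ = -0.4 × 67 = -27 kJ/mol.

-27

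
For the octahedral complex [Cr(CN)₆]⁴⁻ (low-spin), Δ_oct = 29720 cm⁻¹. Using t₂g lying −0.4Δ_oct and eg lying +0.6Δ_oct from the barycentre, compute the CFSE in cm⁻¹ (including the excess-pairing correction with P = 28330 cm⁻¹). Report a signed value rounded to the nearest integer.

Each CN⁻ contributes -1; 6 × (-1) = -6. With overall charge -4, Cr is in the +2 oxidation state.
Cr is in group 6, so Cr²⁺ is d⁴ (6 − 2 = 4).
Configuration: t₂g⁴ eg⁰.
CFSE(orbital) = 4×(-0.4Δ_oct) + 0×(0.6Δ_oct) = -1.6Δ_oct; with Δ_oct = 29720 cm⁻¹ that is -47552 cm⁻¹.
Pairing penalty: 1 pair vs 0 in the high-spin reference → 1 extra × P = 28330 cm⁻¹.
Combining: -47552 + 28330 = -19222 cm⁻¹.

-19222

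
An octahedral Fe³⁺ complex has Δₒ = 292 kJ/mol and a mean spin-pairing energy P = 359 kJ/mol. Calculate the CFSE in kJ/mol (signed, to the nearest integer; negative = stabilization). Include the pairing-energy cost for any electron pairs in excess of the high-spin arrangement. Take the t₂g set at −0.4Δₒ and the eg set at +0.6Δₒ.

Fe sits in group 8; removing 3 electrons leaves Fe³⁺ with 8 − 3 = 5 d electrons.
Δₒ < P, so pairing is avoided: the ground state is high-spin.
Configuration: t₂g³ eg².
Orbital CFSE = 0.0Δₒ = 0.0 × 292 = 0 kJ/mol.
High-spin has no excess pairs, so no pairing correction applies.

0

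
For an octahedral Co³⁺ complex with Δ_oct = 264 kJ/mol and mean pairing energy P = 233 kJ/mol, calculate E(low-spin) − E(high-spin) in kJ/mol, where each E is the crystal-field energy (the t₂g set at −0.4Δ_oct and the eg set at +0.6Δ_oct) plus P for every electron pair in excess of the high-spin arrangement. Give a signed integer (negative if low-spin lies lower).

Co³⁺: group 9, so d-count = 9 − 3 = 6.
In the high-spin limit (t₂g⁴ eg²) the orbital term is -0.4Δ_oct = -106 kJ/mol, with no excess pairing.
Low-spin: t₂g⁶ eg⁰, orbital CFSE = -2.4Δ_oct = -634 kJ/mol; plus 2 excess pairs × P = +466 kJ/mol; total -168 kJ/mol.
The difference is -168 − (-106) = -62 kJ/mol, so low-spin lies lower.

-62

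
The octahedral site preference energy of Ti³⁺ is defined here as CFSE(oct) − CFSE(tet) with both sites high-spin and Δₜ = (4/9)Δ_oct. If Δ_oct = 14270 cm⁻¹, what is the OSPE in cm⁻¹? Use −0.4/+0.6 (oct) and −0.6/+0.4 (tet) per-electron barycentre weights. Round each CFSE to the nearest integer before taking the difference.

Ti³⁺: group 4, so d-count = 4 − 3 = 1.
In an octahedral site d¹ (HS) is t₂g¹ eg⁰, giving CFSE(oct) = -0.4Δ_oct = -5708 cm⁻¹.
In a tetrahedral site the filling is e¹ t₂⁰: CFSE(tet) = -0.6Δₜ = -0.6 × (4/9)(14270) = -3805 cm⁻¹.
Subtracting, OSPE = -5708 − (-3805) = -1903 cm⁻¹.

-1903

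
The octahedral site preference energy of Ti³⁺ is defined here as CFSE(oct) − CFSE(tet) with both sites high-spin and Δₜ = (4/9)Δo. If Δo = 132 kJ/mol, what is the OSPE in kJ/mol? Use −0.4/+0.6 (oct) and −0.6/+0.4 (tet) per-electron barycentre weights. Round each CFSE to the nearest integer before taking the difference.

Ti³⁺: group 4, so d-count = 4 − 3 = 1.
Octahedral high-spin t2g^1 e_g^0: CFSE = -0.4 × 132 = -53 kJ/mol.
In a tetrahedral site the filling is e^1 t2^0: CFSE(tet) = -0.6Δₜ = -0.6 × (4/9)(132) = -35 kJ/mol.
OSPE = -53 − (-35) = -18 kJ/mol.

-18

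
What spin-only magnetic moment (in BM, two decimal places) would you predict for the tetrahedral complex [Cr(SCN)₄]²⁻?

Each SCN⁻ contributes -1; 4 × (-1) = -4. With overall charge -2, Cr is in the +2 oxidation state.
Cr is in group 6, so Cr²⁺ is d⁴ (6 − 2 = 4).
With tetrahedral geometry the complex is necessarily high-spin.
Configuration: e² t₂² → 4 unpaired electrons.
μ(spin-only) = √[4(4+2)] = √24 ≈ 4.90 BM.

4.90 BM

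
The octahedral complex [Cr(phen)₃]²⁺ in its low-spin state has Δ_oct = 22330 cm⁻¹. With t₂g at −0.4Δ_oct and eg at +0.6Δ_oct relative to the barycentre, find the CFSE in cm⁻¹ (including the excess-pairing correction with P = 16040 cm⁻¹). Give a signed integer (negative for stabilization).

-19688

phen is neutral, so the +2 overall charge sits on Cr: oxidation state +2.
Cr sits in group 6; removing 2 electrons leaves Cr²⁺ with 6 − 2 = 4 d electrons.
Configuration: t₂g⁴ eg⁰.
CFSE(orbital) = 4×(-0.4Δ_oct) + 0×(0.6Δ_oct) = -1.6Δ_oct; with Δ_oct = 22330 cm⁻¹ that is -35728 cm⁻¹.
Pairing penalty: 1 pair vs 0 in the high-spin reference → 1 extra × P = 16040 cm⁻¹.
Combining: -35728 + 16040 = -19688 cm⁻¹.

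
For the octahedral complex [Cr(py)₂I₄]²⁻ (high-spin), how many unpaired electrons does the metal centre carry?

Ligand charges: 2×(+0) from py and 4×(-1) from I⁻ sum to -4; with overall charge -2, Cr is +2.
Group 6 minus oxidation state +2 gives a d⁴ configuration for Cr²⁺.
Configuration: t₂g³ eg¹, giving 4 unpaired electrons.

4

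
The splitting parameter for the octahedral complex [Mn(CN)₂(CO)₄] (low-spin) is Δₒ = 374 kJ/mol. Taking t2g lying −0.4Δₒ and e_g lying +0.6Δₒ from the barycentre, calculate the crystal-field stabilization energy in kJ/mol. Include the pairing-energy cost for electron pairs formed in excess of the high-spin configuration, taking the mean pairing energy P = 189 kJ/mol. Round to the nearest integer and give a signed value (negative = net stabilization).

Ligand charges: 2×(-1) from CN⁻ and 4×(+0) from CO sum to -2; with overall charge +0, Mn is +2.
Mn sits in group 7; removing 2 electrons leaves Mn²⁺ with 7 − 2 = 5 d electrons.
The d⁵ electrons fill as t2g^5 e_g^0.
CFSE(orbital) = 5×(-0.4Δₒ) + 0×(0.6Δₒ) = -2.0Δₒ; with Δₒ = 374 kJ/mol that is -748 kJ/mol.
Relative to high-spin t2g^3 e_g^2 (0 paired), the low-spin configuration has 2 additional pairs, contributing +2 × 189 = +378 kJ/mol.
Combining: -748 + 378 = -370 kJ/mol.

-370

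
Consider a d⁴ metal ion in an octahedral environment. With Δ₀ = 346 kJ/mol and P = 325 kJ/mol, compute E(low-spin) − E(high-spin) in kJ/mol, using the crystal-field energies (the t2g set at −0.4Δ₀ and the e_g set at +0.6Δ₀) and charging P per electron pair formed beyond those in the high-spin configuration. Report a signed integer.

-21

In the high-spin limit (t2g^3 e_g^1) the orbital term is -0.6Δ₀ = -208 kJ/mol, with no excess pairing.
Low-spin: t2g^4 e_g^0, orbital CFSE = -1.6Δ₀ = -554 kJ/mol; plus 1 excess pair × P = +325 kJ/mol; total -229 kJ/mol.
Thus E(LS) − E(HS) = -21 kJ/mol.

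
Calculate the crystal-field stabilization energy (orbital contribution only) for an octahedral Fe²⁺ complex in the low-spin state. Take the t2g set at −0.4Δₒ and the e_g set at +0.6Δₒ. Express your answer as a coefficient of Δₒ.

-2.4 Δₒ

Fe²⁺: group 8, so d-count = 8 − 2 = 6.
Configuration: t2g^6 e_g^0.
CFSE = 6(-0.4Δₒ) + 0(0.6Δₒ) = -2.4Δₒ + 0.0Δₒ = -2.4Δₒ.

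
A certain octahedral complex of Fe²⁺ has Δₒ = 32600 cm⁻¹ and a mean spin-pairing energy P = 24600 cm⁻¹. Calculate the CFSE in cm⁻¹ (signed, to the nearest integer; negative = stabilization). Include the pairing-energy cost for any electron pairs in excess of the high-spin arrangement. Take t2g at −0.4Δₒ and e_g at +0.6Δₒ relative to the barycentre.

Fe is in group 8, so Fe²⁺ is d⁶ (8 − 2 = 6).
Here Δₒ > P (32600 > 24600), so the low-spin state is favoured.
Configuration: t2g^6 e_g^0.
Orbital CFSE = -2.4Δₒ = -2.4 × 32600 = -78240 cm⁻¹.
Excess pairs vs high-spin: 3 − 1 = 2; pairing cost = +49200 cm⁻¹.
Net CFSE = -78240 + 49200 = -29040 cm⁻¹.

-29040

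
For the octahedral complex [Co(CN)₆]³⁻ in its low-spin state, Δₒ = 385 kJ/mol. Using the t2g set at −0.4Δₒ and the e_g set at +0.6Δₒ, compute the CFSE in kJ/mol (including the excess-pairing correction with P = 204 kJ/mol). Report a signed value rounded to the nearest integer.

-516

Each CN⁻ contributes -1; 6 × (-1) = -6. With overall charge -3, Co is in the +3 oxidation state.
Co sits in group 9; removing 3 electrons leaves Co³⁺ with 9 − 3 = 6 d electrons.
Electron filling gives t2g^6 e_g^0.
The orbital stabilization is -2.4Δₒ = -2.4 × 385 = -924 kJ/mol.
Pairing penalty: 3 pairs vs 1 in the high-spin reference → 2 extra × P = 408 kJ/mol.
Combining: -924 + 408 = -516 kJ/mol.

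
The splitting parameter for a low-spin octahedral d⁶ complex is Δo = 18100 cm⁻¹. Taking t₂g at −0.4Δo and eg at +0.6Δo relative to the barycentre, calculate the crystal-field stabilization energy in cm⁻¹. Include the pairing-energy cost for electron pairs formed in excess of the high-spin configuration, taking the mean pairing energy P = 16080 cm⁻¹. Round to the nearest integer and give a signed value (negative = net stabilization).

-11280

Configuration: t₂g⁶ eg⁰.
CFSE(orbital) = 6×(-0.4Δo) + 0×(0.6Δo) = -2.4Δo; with Δo = 18100 cm⁻¹ that is -43440 cm⁻¹.
Relative to high-spin t₂g⁴ eg² (1 paired), the low-spin configuration has 2 additional pairs, contributing +2 × 16080 = +32160 cm⁻¹.
Net CFSE = -43440 + 32160 = -11280 cm⁻¹.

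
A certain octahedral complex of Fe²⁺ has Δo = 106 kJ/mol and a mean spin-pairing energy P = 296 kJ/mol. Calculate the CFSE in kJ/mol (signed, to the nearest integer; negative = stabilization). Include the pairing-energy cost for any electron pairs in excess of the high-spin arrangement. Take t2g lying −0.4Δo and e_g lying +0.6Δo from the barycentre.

Fe sits in group 8; removing 2 electrons leaves Fe²⁺ with 8 − 2 = 6 d electrons.
Since Δo = 106 kJ/mol < P = 296 kJ/mol, the complex adopts the high-spin configuration.
Configuration: t2g^4 e_g^2.
Orbital CFSE = -0.4Δo = -0.4 × 106 = -42 kJ/mol.
High-spin has no excess pairs, so no pairing correction applies.

-42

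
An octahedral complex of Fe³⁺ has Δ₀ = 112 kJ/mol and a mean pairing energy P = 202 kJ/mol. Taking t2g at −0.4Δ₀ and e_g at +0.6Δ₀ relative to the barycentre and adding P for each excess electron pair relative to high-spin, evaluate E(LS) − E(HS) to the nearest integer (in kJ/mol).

180

Fe sits in group 8; removing 3 electrons leaves Fe³⁺ with 8 − 3 = 5 d electrons.
High-spin: t2g^3 e_g^2, CFSE = 0.0Δ₀ = 0 kJ/mol.
Low-spin t2g^5 e_g^0 gives -2.0Δ₀ = -224 kJ/mol, but forming 2 extra pairs costs 2P = 404 kJ/mol, so E(LS) = -224 + 404 = 180 kJ/mol.
Thus E(LS) − E(HS) = 180 kJ/mol.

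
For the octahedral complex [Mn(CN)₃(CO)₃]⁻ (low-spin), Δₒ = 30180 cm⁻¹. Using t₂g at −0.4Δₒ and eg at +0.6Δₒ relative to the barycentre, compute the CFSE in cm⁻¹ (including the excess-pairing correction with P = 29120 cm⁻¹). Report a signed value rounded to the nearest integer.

-2120

Ligand charges: 3×(-1) from CN⁻ and 3×(+0) from CO sum to -3; with overall charge -1, Mn is +2.
Group 7 minus oxidation state +2 gives a d⁵ configuration for Mn²⁺.
Configuration: t₂g⁵ eg⁰.
Orbital CFSE = 5(-0.4) + 0(0.6) = -2.0Δₒ = -2.0 × 30180 = -60360 cm⁻¹.
Relative to high-spin t₂g³ eg² (0 paired), the low-spin configuration has 2 additional pairs, contributing +2 × 29120 = +58240 cm⁻¹.
Net CFSE = -60360 + 58240 = -2120 cm⁻¹.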